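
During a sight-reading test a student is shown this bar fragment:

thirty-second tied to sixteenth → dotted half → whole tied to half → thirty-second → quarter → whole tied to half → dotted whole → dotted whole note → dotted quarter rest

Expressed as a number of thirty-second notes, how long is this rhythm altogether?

Convert each value to thirty-second notes: thirty-second tied to sixteenth (thirty-second + sixteenth) = 3; dotted half = 24; whole tied to half (whole + half) = 48; thirty-second = 1; quarter = 8; whole tied to half (whole + half) = 48; dotted whole = 48; dotted whole note = 48; dotted quarter rest = 12.
Total: 3 + 24 + 48 + 1 + 8 + 48 + 48 + 48 + 12 = 240 thirty-second notes.

240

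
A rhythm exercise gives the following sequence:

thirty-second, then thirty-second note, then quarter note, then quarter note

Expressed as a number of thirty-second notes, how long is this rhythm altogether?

18

Each duration in thirty-second notes: thirty-second = 1; thirty-second note = 1; quarter note = 8; quarter note = 8.
Altogether 1 + 1 + 8 + 8 = 18 thirty-second notes.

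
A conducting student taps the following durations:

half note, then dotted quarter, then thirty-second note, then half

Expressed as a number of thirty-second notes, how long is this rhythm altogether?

45

Each duration in thirty-second notes: half note = 16; dotted quarter = 12; thirty-second note = 1; half = 16.
Sum: 16 + 12 + 1 + 16 = 45 thirty-second notes.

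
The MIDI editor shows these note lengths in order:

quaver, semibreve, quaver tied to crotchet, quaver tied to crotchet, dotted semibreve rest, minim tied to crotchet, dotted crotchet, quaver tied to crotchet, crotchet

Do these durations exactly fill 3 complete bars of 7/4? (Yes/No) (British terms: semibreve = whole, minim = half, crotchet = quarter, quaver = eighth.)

One bar of 7/4 = 14 eighth notes, so 3 bars = 42.
Express everything in eighth notes: quaver = 1; semibreve = 8; quaver tied to crotchet (quaver + crotchet) = 3; quaver tied to crotchet (quaver + crotchet) = 3; dotted semibreve rest = 12; minim tied to crotchet (minim + crotchet) = 6; dotted crotchet = 3; quaver tied to crotchet (quaver + crotchet) = 3; crotchet = 2.
Altogether 1 + 8 + 3 + 3 + 12 + 6 + 3 + 3 + 2 = 41.
41 falls short of 42, so the answer is No.

No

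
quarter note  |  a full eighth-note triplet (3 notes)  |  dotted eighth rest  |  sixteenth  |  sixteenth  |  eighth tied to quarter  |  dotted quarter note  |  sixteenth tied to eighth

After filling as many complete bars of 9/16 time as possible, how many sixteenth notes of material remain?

One bar of 9/16 = 9 sixteenth notes.
In sixteenth notes: quarter note = 4; a full eighth-note triplet (3 notes) (three triplet eighths span one quarter) = 4; dotted eighth rest = 3; sixteenth = 1; sixteenth = 1; eighth tied to quarter (eighth + quarter) = 6; dotted quarter note = 6; sixteenth tied to eighth (sixteenth + eighth) = 3.
Altogether 4 + 4 + 3 + 1 + 1 + 6 + 6 + 3 = 28.
28 ÷ 9 = 3 complete bars with 1 sixteenth note remaining.

1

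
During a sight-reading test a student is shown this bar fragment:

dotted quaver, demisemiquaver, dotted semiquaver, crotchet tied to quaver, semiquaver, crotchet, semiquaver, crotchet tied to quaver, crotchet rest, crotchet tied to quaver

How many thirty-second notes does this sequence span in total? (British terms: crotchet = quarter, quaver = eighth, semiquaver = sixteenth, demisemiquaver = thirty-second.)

66

Express everything in thirty-second notes: dotted quaver = 6; demisemiquaver = 1; dotted semiquaver = 3; crotchet tied to quaver (crotchet + quaver) = 12; semiquaver = 2; crotchet = 8; semiquaver = 2; crotchet tied to quaver (crotchet + quaver) = 12; crotchet rest = 8; crotchet tied to quaver (crotchet + quaver) = 12.
Adding: 6 + 1 + 3 + 12 + 2 + 8 + 2 + 12 + 8 + 12 = 66 thirty-second notes.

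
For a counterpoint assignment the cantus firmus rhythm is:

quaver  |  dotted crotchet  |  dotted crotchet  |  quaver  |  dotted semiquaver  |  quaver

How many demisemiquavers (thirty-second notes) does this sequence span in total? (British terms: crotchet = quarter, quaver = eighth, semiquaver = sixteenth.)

In thirty-second notes: quaver = 4; dotted crotchet = 12; dotted crotchet = 12; quaver = 4; dotted semiquaver = 3; quaver = 4.
Altogether 4 + 12 + 12 + 4 + 3 + 4 = 39 thirty-second notes.

39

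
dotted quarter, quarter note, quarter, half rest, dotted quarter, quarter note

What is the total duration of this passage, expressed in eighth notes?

Convert each value to eighth notes: dotted quarter = 3; quarter note = 2; quarter = 2; half rest = 4; dotted quarter = 3; quarter note = 2.
Altogether 3 + 2 + 2 + 4 + 3 + 2 = 16 eighth notes.

16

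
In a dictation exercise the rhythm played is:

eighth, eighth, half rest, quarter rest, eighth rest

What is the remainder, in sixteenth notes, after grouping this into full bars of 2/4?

2

One bar of 2/4 = 4 eighth notes.
Working in eighth notes: eighth = 1; eighth = 1; half rest = 4; quarter rest = 2; eighth rest = 1.
Sum: 1 + 1 + 4 + 2 + 1 = 9.
9 ÷ 4 = 2 complete bars with 1 eighth note remaining = 2 sixteenth notes.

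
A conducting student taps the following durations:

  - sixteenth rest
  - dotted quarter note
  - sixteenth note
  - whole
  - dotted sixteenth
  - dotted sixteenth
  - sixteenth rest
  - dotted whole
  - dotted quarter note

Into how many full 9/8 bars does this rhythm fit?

3

One bar of 9/8 = 36 thirty-second notes.
Convert each value to thirty-second notes: sixteenth rest = 2; dotted quarter note = 12; sixteenth note = 2; whole = 32; dotted sixteenth = 3; dotted sixteenth = 3; sixteenth rest = 2; dotted whole = 48; dotted quarter note = 12.
Altogether 2 + 12 + 2 + 32 + 3 + 3 + 2 + 48 + 12 = 116.
116 ÷ 36 = 3 complete bars with 8 left over.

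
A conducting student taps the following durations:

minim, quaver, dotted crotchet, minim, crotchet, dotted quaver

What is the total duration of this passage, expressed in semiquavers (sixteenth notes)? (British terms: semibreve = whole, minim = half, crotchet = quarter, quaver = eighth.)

31

Working in sixteenth notes: minim = 8; quaver = 2; dotted crotchet = 6; minim = 8; crotchet = 4; dotted quaver = 3.
Altogether 8 + 2 + 6 + 8 + 4 + 3 = 31 sixteenth notes.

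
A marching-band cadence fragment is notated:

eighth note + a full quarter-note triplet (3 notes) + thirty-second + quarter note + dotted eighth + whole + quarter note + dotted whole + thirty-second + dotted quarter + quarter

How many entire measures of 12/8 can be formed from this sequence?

One bar of 12/8 = 48 thirty-second notes.
Working in thirty-second notes: eighth note = 4; a full quarter-note triplet (3 notes) (three triplet quarters span one half) = 16; thirty-second = 1; quarter note = 8; dotted eighth = 6; whole = 32; quarter note = 8; dotted whole = 48; thirty-second = 1; dotted quarter = 12; quarter = 8.
Total: 4 + 16 + 1 + 8 + 6 + 32 + 8 + 48 + 1 + 12 + 8 = 144.
144 ÷ 48 = 3 complete bars with 0 left over.

3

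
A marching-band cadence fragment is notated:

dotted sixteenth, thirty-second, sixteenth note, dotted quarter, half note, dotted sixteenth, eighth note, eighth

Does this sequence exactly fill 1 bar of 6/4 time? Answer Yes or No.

No

One bar of 6/4 = 48 thirty-second notes.
Convert each value to thirty-second notes: dotted sixteenth = 3; thirty-second = 1; sixteenth note = 2; dotted quarter = 12; half note = 16; dotted sixteenth = 3; eighth note = 4; eighth = 4.
Adding: 3 + 1 + 2 + 12 + 16 + 3 + 4 + 4 = 45.
45 falls short of 48, so the answer is No.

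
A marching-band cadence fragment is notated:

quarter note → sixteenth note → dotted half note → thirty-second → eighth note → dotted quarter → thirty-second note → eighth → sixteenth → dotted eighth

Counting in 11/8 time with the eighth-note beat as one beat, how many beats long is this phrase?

One eighth-note beat = 4 thirty-second notes.
Working in thirty-second notes: quarter note = 8; sixteenth note = 2; dotted half note = 24; thirty-second = 1; eighth note = 4; dotted quarter = 12; thirty-second note = 1; eighth = 4; sixteenth = 2; dotted eighth = 6.
Sum: 8 + 2 + 24 + 1 + 4 + 12 + 1 + 4 + 2 + 6 = 64.
64 ÷ 4 = 16 beats.

16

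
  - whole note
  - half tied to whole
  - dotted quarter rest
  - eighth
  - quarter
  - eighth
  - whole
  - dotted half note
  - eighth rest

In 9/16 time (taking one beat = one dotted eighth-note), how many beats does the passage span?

One dotted eighth-note beat = 3 sixteenth notes.
Convert each value to sixteenth notes: whole note = 16; half tied to whole (half + whole) = 24; dotted quarter rest = 6; eighth = 2; quarter = 4; eighth = 2; whole = 16; dotted half note = 12; eighth rest = 2.
Altogether 16 + 24 + 6 + 2 + 4 + 2 + 16 + 12 + 2 = 84.
84 ÷ 3 = 28 beats.

28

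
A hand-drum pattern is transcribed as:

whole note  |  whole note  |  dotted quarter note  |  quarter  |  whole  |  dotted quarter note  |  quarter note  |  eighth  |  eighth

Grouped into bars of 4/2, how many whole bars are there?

2

One bar of 4/2 = 16 eighth notes.
Convert each value to eighth notes: whole note = 8; whole note = 8; dotted quarter note = 3; quarter = 2; whole = 8; dotted quarter note = 3; quarter note = 2; eighth = 1; eighth = 1.
Adding: 8 + 8 + 3 + 2 + 8 + 3 + 2 + 1 + 1 = 36.
36 ÷ 16 = 2 complete bars with 4 left over.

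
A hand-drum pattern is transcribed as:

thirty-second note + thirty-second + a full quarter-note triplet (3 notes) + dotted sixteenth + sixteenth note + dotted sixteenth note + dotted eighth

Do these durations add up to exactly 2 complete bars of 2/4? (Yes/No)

One bar of 2/4 = 16 thirty-second notes, so 2 bars = 32.
Convert each value to thirty-second notes: thirty-second note = 1; thirty-second = 1; a full quarter-note triplet (3 notes) (three triplet quarters span one half) = 16; dotted sixteenth = 3; sixteenth note = 2; dotted sixteenth note = 3; dotted eighth = 6.
Altogether 1 + 1 + 16 + 3 + 2 + 3 + 6 = 32.
32 equals 32, so the answer is Yes.

Yes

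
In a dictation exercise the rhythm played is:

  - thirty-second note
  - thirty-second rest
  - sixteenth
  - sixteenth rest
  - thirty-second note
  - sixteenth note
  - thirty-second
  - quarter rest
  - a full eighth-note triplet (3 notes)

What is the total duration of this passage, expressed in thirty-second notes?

26

In thirty-second notes: thirty-second note = 1; thirty-second rest = 1; sixteenth = 2; sixteenth rest = 2; thirty-second note = 1; sixteenth note = 2; thirty-second = 1; quarter rest = 8; a full eighth-note triplet (3 notes) (three triplet eighths span one quarter) = 8.
Altogether 1 + 1 + 2 + 2 + 1 + 2 + 1 + 8 + 8 = 26 thirty-second notes.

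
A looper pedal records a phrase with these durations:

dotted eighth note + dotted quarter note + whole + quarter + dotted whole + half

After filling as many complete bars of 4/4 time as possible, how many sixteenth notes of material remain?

13

One bar of 4/4 = 16 sixteenth notes.
Each duration in sixteenth notes: dotted eighth note = 3; dotted quarter note = 6; whole = 16; quarter = 4; dotted whole = 24; half = 8.
Altogether 3 + 6 + 16 + 4 + 24 + 8 = 61.
61 ÷ 16 = 3 complete bars with 13 sixteenth notes remaining.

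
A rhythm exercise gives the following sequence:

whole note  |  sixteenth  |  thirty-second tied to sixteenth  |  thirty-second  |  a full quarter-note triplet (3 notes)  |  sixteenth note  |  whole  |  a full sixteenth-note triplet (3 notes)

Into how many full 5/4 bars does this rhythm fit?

2

One bar of 5/4 = 40 thirty-second notes.
In thirty-second notes: whole note = 32; sixteenth = 2; thirty-second tied to sixteenth (thirty-second + sixteenth) = 3; thirty-second = 1; a full quarter-note triplet (3 notes) (three triplet quarters span one half) = 16; sixteenth note = 2; whole = 32; a full sixteenth-note triplet (3 notes) (three triplet sixteenths span one eighth) = 4.
Adding: 32 + 2 + 3 + 1 + 16 + 2 + 32 + 4 = 92.
92 ÷ 40 = 2 complete bars with 12 left over.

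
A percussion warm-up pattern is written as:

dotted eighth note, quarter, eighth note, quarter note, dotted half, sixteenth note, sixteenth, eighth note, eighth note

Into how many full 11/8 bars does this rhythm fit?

1

One bar of 11/8 = 22 sixteenth notes.
Express everything in sixteenth notes: dotted eighth note = 3; quarter = 4; eighth note = 2; quarter note = 4; dotted half = 12; sixteenth note = 1; sixteenth = 1; eighth note = 2; eighth note = 2.
Adding: 3 + 4 + 2 + 4 + 12 + 1 + 1 + 2 + 2 = 31.
31 ÷ 22 = 1 complete bar with 9 left over.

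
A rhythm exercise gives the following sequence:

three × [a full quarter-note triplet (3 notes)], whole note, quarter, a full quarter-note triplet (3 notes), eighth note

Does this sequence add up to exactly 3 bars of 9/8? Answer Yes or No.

Yes

One bar of 9/8 = 9 eighth notes, so 3 bars = 27.
Each duration in eighth notes: a full quarter-note triplet (3 notes) (three triplet quarters span one half) = 4; a full quarter-note triplet (3 notes) (three triplet quarters span one half) = 4; a full quarter-note triplet (3 notes) (three triplet quarters span one half) = 4; whole note = 8; quarter = 2; a full quarter-note triplet (3 notes) (three triplet quarters span one half) = 4; eighth note = 1.
Altogether 4 + 4 + 4 + 8 + 2 + 4 + 1 = 27.
27 equals 27, so the answer is Yes.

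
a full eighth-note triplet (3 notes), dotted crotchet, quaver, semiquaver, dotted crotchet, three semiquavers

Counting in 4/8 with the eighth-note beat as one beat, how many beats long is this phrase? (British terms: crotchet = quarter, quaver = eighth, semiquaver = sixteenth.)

One eighth-note beat = 2 sixteenth notes.
Each duration in sixteenth notes: a full eighth-note triplet (3 notes) (three triplet eighths span one quarter) = 4; dotted crotchet = 6; quaver = 2; semiquaver = 1; dotted crotchet = 6; semiquaver = 1; semiquaver = 1; semiquaver = 1.
Total: 4 + 6 + 2 + 1 + 6 + 1 + 1 + 1 = 22.
22 ÷ 2 = 11 beats.

11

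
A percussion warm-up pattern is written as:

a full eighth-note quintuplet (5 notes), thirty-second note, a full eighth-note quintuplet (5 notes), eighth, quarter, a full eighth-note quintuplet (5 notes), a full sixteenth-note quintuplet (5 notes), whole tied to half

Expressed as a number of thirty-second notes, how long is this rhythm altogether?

117

Express everything in thirty-second notes: a full eighth-note quintuplet (5 notes) (five quintuplet eighths span one half) = 16; thirty-second note = 1; a full eighth-note quintuplet (5 notes) (five quintuplet eighths span one half) = 16; eighth = 4; quarter = 8; a full eighth-note quintuplet (5 notes) (five quintuplet eighths span one half) = 16; a full sixteenth-note quintuplet (5 notes) (five quintuplet sixteenths span one quarter) = 8; whole tied to half (whole + half) = 48.
Sum: 16 + 1 + 16 + 4 + 8 + 16 + 8 + 48 = 117 thirty-second notes.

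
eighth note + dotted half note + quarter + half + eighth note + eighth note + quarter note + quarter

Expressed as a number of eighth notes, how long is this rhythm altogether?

Each duration in eighth notes: eighth note = 1; dotted half note = 6; quarter = 2; half = 4; eighth note = 1; eighth note = 1; quarter note = 2; quarter = 2.
Altogether 1 + 6 + 2 + 4 + 1 + 1 + 2 + 2 = 19 eighth notes.

19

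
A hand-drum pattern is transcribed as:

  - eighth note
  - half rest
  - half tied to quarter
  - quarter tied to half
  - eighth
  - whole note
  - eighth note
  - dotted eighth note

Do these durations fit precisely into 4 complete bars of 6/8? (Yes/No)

No

One bar of 6/8 = 12 sixteenth notes, so 4 bars = 48.
Express everything in sixteenth notes: eighth note = 2; half rest = 8; half tied to quarter (half + quarter) = 12; quarter tied to half (quarter + half) = 12; eighth = 2; whole note = 16; eighth note = 2; dotted eighth note = 3.
Altogether 2 + 8 + 12 + 12 + 2 + 16 + 2 + 3 = 57.
57 exceeds 48, so the answer is No.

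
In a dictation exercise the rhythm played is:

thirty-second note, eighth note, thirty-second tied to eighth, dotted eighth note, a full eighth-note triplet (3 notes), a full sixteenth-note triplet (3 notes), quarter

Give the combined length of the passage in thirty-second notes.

36

Convert each value to thirty-second notes: thirty-second note = 1; eighth note = 4; thirty-second tied to eighth (thirty-second + eighth) = 5; dotted eighth note = 6; a full eighth-note triplet (3 notes) (three triplet eighths span one quarter) = 8; a full sixteenth-note triplet (3 notes) (three triplet sixteenths span one eighth) = 4; quarter = 8.
Sum: 1 + 4 + 5 + 6 + 8 + 4 + 8 = 36 thirty-second notes.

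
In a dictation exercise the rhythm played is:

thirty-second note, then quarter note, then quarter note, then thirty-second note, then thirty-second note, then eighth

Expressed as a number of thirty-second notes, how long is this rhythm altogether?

23

Convert each value to thirty-second notes: thirty-second note = 1; quarter note = 8; quarter note = 8; thirty-second note = 1; thirty-second note = 1; eighth = 4.
Sum: 1 + 8 + 8 + 1 + 1 + 4 = 23 thirty-second notes.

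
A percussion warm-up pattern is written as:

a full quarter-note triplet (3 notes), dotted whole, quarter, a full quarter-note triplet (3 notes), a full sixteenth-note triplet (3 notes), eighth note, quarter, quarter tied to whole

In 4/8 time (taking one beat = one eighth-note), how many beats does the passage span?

36

One eighth-note beat = 2 sixteenth notes.
Convert each value to sixteenth notes: a full quarter-note triplet (3 notes) (three triplet quarters span one half) = 8; dotted whole = 24; quarter = 4; a full quarter-note triplet (3 notes) (three triplet quarters span one half) = 8; a full sixteenth-note triplet (3 notes) (three triplet sixteenths span one eighth) = 2; eighth note = 2; quarter = 4; quarter tied to whole (quarter + whole) = 20.
Total: 8 + 24 + 4 + 8 + 2 + 2 + 4 + 20 = 72.
72 ÷ 2 = 36 beats.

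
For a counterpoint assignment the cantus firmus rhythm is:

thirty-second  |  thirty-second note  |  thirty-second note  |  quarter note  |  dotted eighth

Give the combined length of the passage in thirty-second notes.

17

In thirty-second notes: thirty-second = 1; thirty-second note = 1; thirty-second note = 1; quarter note = 8; dotted eighth = 6.
Adding: 1 + 1 + 1 + 8 + 6 = 17 thirty-second notes.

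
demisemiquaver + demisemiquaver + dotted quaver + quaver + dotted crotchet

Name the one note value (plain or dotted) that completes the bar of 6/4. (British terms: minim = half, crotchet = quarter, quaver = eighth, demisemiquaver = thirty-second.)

dotted half note

The bar of 6/4 = 48 thirty-second notes.
Working in thirty-second notes: demisemiquaver = 1; demisemiquaver = 1; dotted quaver = 6; quaver = 4; dotted crotchet = 12.
Adding: 1 + 1 + 6 + 4 + 12 = 24.
Remaining: 48 − 24 = 24 thirty-second notes, which is a dotted half note.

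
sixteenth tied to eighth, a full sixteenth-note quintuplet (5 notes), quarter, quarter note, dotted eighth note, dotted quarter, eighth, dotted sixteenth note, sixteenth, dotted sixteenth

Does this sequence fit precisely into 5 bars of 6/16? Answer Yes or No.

One bar of 6/16 = 12 thirty-second notes, so 5 bars = 60.
Each duration in thirty-second notes: sixteenth tied to eighth (sixteenth + eighth) = 6; a full sixteenth-note quintuplet (5 notes) (five quintuplet sixteenths span one quarter) = 8; quarter = 8; quarter note = 8; dotted eighth note = 6; dotted quarter = 12; eighth = 4; dotted sixteenth note = 3; sixteenth = 2; dotted sixteenth = 3.
Altogether 6 + 8 + 8 + 8 + 6 + 12 + 4 + 3 + 2 + 3 = 60.
60 equals 60, so the answer is Yes.

Yes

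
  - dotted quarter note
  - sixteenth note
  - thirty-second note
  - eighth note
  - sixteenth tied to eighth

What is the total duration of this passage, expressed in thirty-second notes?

In thirty-second notes: dotted quarter note = 12; sixteenth note = 2; thirty-second note = 1; eighth note = 4; sixteenth tied to eighth (sixteenth + eighth) = 6.
Sum: 12 + 2 + 1 + 4 + 6 = 25 thirty-second notes.

25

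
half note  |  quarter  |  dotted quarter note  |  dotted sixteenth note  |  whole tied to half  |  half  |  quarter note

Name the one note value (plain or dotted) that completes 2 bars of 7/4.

2 bars of 7/4 = 112 thirty-second notes.
Express everything in thirty-second notes: half note = 16; quarter = 8; dotted quarter note = 12; dotted sixteenth note = 3; whole tied to half (whole + half) = 48; half = 16; quarter note = 8.
Adding: 16 + 8 + 12 + 3 + 48 + 16 + 8 = 111.
Remaining: 112 − 111 = 1 thirty-second note, which is a thirty-second note.

thirty-second note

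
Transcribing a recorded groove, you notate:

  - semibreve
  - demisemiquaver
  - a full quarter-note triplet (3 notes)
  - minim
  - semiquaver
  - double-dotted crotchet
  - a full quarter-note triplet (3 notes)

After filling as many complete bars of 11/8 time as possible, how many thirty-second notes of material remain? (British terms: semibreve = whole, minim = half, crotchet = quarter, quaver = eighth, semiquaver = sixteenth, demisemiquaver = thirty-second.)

One bar of 11/8 = 44 thirty-second notes.
Convert each value to thirty-second notes: semibreve = 32; demisemiquaver = 1; a full quarter-note triplet (3 notes) (three triplet quarters span one half) = 16; minim = 16; semiquaver = 2; double-dotted crotchet = 14; a full quarter-note triplet (3 notes) (three triplet quarters span one half) = 16.
Adding: 32 + 1 + 16 + 16 + 2 + 14 + 16 = 97.
97 ÷ 44 = 2 complete bars with 9 thirty-second notes remaining.

9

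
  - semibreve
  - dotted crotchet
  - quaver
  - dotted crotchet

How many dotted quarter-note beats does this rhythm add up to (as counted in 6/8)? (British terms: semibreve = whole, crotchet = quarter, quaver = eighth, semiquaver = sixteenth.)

5

One dotted quarter-note beat = 3 eighth notes.
Each duration in eighth notes: semibreve = 8; dotted crotchet = 3; quaver = 1; dotted crotchet = 3.
Altogether 8 + 3 + 1 + 3 = 15.
15 ÷ 3 = 5 beats.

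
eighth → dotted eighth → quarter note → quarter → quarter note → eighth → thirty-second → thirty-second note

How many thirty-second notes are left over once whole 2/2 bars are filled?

8

One bar of 2/2 = 32 thirty-second notes.
Express everything in thirty-second notes: eighth = 4; dotted eighth = 6; quarter note = 8; quarter = 8; quarter note = 8; eighth = 4; thirty-second = 1; thirty-second note = 1.
Adding: 4 + 6 + 8 + 8 + 8 + 4 + 1 + 1 = 40.
40 ÷ 32 = 1 complete bar with 8 thirty-second notes remaining.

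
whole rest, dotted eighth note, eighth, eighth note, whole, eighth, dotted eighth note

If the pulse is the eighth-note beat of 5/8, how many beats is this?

22

One eighth-note beat = 2 sixteenth notes.
Working in sixteenth notes: whole rest = 16; dotted eighth note = 3; eighth = 2; eighth note = 2; whole = 16; eighth = 2; dotted eighth note = 3.
Altogether 16 + 3 + 2 + 2 + 16 + 2 + 3 = 44.
44 ÷ 2 = 22 beats.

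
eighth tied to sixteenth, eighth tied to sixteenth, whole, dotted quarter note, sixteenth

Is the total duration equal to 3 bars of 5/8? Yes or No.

No

One bar of 5/8 = 10 sixteenth notes, so 3 bars = 30.
Express everything in sixteenth notes: eighth tied to sixteenth (eighth + sixteenth) = 3; eighth tied to sixteenth (eighth + sixteenth) = 3; whole = 16; dotted quarter note = 6; sixteenth = 1.
Adding: 3 + 3 + 16 + 6 + 1 = 29.
29 falls short of 30, so the answer is No.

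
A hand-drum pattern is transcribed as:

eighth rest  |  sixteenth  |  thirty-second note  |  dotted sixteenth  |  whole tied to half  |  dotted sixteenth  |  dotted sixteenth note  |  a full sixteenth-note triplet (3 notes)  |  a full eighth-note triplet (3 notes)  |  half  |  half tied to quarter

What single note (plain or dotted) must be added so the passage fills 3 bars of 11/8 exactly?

half note

3 bars of 11/8 = 132 thirty-second notes.
Convert each value to thirty-second notes: eighth rest = 4; sixteenth = 2; thirty-second note = 1; dotted sixteenth = 3; whole tied to half (whole + half) = 48; dotted sixteenth = 3; dotted sixteenth note = 3; a full sixteenth-note triplet (3 notes) (three triplet sixteenths span one eighth) = 4; a full eighth-note triplet (3 notes) (three triplet eighths span one quarter) = 8; half = 16; half tied to quarter (half + quarter) = 24.
Altogether 4 + 2 + 1 + 3 + 48 + 3 + 3 + 4 + 8 + 16 + 24 = 116.
Remaining: 132 − 116 = 16 thirty-second notes, which is a half note.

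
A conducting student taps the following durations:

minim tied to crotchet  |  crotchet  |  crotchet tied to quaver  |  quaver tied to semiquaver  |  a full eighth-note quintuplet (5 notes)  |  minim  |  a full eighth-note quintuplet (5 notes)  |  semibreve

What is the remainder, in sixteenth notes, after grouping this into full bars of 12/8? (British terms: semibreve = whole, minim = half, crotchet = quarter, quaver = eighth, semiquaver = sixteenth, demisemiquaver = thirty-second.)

17

One bar of 12/8 = 24 sixteenth notes.
Express everything in sixteenth notes: minim tied to crotchet (minim + crotchet) = 12; crotchet = 4; crotchet tied to quaver (crotchet + quaver) = 6; quaver tied to semiquaver (quaver + semiquaver) = 3; a full eighth-note quintuplet (5 notes) (five quintuplet eighths span one half) = 8; minim = 8; a full eighth-note quintuplet (5 notes) (five quintuplet eighths span one half) = 8; semibreve = 16.
Sum: 12 + 4 + 6 + 3 + 8 + 8 + 8 + 16 = 65.
65 ÷ 24 = 2 complete bars with 17 sixteenth notes remaining.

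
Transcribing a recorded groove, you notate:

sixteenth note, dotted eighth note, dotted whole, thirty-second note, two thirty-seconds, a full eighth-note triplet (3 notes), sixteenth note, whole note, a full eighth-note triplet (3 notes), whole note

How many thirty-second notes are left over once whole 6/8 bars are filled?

One bar of 6/8 = 24 thirty-second notes.
Convert each value to thirty-second notes: sixteenth note = 2; dotted eighth note = 6; dotted whole = 48; thirty-second note = 1; thirty-second = 1; thirty-second = 1; a full eighth-note triplet (3 notes) (three triplet eighths span one quarter) = 8; sixteenth note = 2; whole note = 32; a full eighth-note triplet (3 notes) (three triplet eighths span one quarter) = 8; whole note = 32.
Total: 2 + 6 + 48 + 1 + 1 + 1 + 8 + 2 + 32 + 8 + 32 = 141.
141 ÷ 24 = 5 complete bars with 21 thirty-second notes remaining.

21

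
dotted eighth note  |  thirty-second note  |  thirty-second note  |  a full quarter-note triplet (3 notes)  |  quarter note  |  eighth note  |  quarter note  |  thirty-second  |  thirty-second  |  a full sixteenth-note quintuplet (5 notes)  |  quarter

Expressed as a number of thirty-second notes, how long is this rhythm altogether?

62

Each duration in thirty-second notes: dotted eighth note = 6; thirty-second note = 1; thirty-second note = 1; a full quarter-note triplet (3 notes) (three triplet quarters span one half) = 16; quarter note = 8; eighth note = 4; quarter note = 8; thirty-second = 1; thirty-second = 1; a full sixteenth-note quintuplet (5 notes) (five quintuplet sixteenths span one quarter) = 8; quarter = 8.
Altogether 6 + 1 + 1 + 16 + 8 + 4 + 8 + 1 + 1 + 8 + 8 = 62 thirty-second notes.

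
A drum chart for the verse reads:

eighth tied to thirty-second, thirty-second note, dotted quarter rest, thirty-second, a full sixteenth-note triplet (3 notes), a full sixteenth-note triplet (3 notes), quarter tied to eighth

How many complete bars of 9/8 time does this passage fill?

One bar of 9/8 = 36 thirty-second notes.
Each duration in thirty-second notes: eighth tied to thirty-second (eighth + thirty-second) = 5; thirty-second note = 1; dotted quarter rest = 12; thirty-second = 1; a full sixteenth-note triplet (3 notes) (three triplet sixteenths span one eighth) = 4; a full sixteenth-note triplet (3 notes) (three triplet sixteenths span one eighth) = 4; quarter tied to eighth (quarter + eighth) = 12.
Total: 5 + 1 + 12 + 1 + 4 + 4 + 12 = 39.
39 ÷ 36 = 1 complete bar with 3 left over.

1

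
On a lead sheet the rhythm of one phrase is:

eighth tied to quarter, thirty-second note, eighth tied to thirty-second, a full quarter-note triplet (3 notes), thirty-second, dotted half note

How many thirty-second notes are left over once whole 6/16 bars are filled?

One bar of 6/16 = 12 thirty-second notes.
Working in thirty-second notes: eighth tied to quarter (eighth + quarter) = 12; thirty-second note = 1; eighth tied to thirty-second (eighth + thirty-second) = 5; a full quarter-note triplet (3 notes) (three triplet quarters span one half) = 16; thirty-second = 1; dotted half note = 24.
Adding: 12 + 1 + 5 + 16 + 1 + 24 = 59.
59 ÷ 12 = 4 complete bars with 11 thirty-second notes remaining.

11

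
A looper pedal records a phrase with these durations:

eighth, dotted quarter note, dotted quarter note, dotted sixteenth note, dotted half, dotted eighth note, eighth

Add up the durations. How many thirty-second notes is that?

65

Each duration in thirty-second notes: eighth = 4; dotted quarter note = 12; dotted quarter note = 12; dotted sixteenth note = 3; dotted half = 24; dotted eighth note = 6; eighth = 4.
Altogether 4 + 12 + 12 + 3 + 24 + 6 + 4 = 65 thirty-second notes.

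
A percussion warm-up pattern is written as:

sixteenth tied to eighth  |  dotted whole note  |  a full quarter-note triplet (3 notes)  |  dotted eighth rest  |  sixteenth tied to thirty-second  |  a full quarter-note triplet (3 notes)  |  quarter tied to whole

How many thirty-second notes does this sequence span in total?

Express everything in thirty-second notes: sixteenth tied to eighth (sixteenth + eighth) = 6; dotted whole note = 48; a full quarter-note triplet (3 notes) (three triplet quarters span one half) = 16; dotted eighth rest = 6; sixteenth tied to thirty-second (sixteenth + thirty-second) = 3; a full quarter-note triplet (3 notes) (three triplet quarters span one half) = 16; quarter tied to whole (quarter + whole) = 40.
Adding: 6 + 48 + 16 + 6 + 3 + 16 + 40 = 135 thirty-second notes.

135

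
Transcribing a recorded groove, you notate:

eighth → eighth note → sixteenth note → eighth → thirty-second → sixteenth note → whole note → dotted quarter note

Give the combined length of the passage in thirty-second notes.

Each duration in thirty-second notes: eighth = 4; eighth note = 4; sixteenth note = 2; eighth = 4; thirty-second = 1; sixteenth note = 2; whole note = 32; dotted quarter note = 12.
Sum: 4 + 4 + 2 + 4 + 1 + 2 + 32 + 12 = 61 thirty-second notes.

61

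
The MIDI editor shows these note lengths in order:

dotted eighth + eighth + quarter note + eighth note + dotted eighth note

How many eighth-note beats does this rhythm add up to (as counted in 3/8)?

One eighth-note beat = 2 sixteenth notes.
Each duration in sixteenth notes: dotted eighth = 3; eighth = 2; quarter note = 4; eighth note = 2; dotted eighth note = 3.
Altogether 3 + 2 + 4 + 2 + 3 = 14.
14 ÷ 2 = 7 beats.

7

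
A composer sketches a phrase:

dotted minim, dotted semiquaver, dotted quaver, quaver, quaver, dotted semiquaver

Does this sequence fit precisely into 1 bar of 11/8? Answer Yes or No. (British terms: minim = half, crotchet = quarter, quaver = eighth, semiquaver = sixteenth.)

Yes

One bar of 11/8 = 44 thirty-second notes.
In thirty-second notes: dotted minim = 24; dotted semiquaver = 3; dotted quaver = 6; quaver = 4; quaver = 4; dotted semiquaver = 3.
Sum: 24 + 3 + 6 + 4 + 4 + 3 = 44.
44 equals 44, so the answer is Yes.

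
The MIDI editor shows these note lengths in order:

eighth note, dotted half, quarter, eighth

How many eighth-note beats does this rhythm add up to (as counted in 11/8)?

One eighth-note beat = 2 sixteenth notes.
In sixteenth notes: eighth note = 2; dotted half = 12; quarter = 4; eighth = 2.
Total: 2 + 12 + 4 + 2 = 20.
20 ÷ 2 = 10 beats.

10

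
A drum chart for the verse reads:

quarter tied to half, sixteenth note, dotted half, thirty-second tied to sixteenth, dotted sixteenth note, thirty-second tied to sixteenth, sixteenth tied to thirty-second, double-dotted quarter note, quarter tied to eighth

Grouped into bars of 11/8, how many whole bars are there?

One bar of 11/8 = 44 thirty-second notes.
Each duration in thirty-second notes: quarter tied to half (quarter + half) = 24; sixteenth note = 2; dotted half = 24; thirty-second tied to sixteenth (thirty-second + sixteenth) = 3; dotted sixteenth note = 3; thirty-second tied to sixteenth (thirty-second + sixteenth) = 3; sixteenth tied to thirty-second (sixteenth + thirty-second) = 3; double-dotted quarter note = 14; quarter tied to eighth (quarter + eighth) = 12.
Adding: 24 + 2 + 24 + 3 + 3 + 3 + 3 + 14 + 12 = 88.
88 ÷ 44 = 2 complete bars with 0 left over.

2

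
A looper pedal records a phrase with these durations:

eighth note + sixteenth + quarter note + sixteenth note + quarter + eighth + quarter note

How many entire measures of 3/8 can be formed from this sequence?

One bar of 3/8 = 6 sixteenth notes.
Working in sixteenth notes: eighth note = 2; sixteenth = 1; quarter note = 4; sixteenth note = 1; quarter = 4; eighth = 2; quarter note = 4.
Altogether 2 + 1 + 4 + 1 + 4 + 2 + 4 = 18.
18 ÷ 6 = 3 complete bars with 0 left over.

3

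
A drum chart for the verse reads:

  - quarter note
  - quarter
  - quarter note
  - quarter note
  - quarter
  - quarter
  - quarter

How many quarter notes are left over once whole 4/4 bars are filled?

One bar of 4/4 = 4 quarter notes.
Express everything in quarter notes: quarter note = 1; quarter = 1; quarter note = 1; quarter note = 1; quarter = 1; quarter = 1; quarter = 1.
Sum: 1 + 1 + 1 + 1 + 1 + 1 + 1 = 7.
7 ÷ 4 = 1 complete bar with 3 quarter notes remaining.

3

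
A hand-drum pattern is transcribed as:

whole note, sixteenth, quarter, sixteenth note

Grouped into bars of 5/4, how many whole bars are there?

1

One bar of 5/4 = 20 sixteenth notes.
Express everything in sixteenth notes: whole note = 16; sixteenth = 1; quarter = 4; sixteenth note = 1.
Adding: 16 + 1 + 4 + 1 = 22.
22 ÷ 20 = 1 complete bar with 2 left over.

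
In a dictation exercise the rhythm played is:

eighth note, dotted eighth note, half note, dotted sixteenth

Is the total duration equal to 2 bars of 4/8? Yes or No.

One bar of 4/8 = 16 thirty-second notes, so 2 bars = 32.
Working in thirty-second notes: eighth note = 4; dotted eighth note = 6; half note = 16; dotted sixteenth = 3.
Total: 4 + 6 + 16 + 3 = 29.
29 falls short of 32, so the answer is No.

No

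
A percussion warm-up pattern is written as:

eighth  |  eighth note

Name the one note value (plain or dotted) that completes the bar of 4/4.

dotted half note

The bar of 4/4 = 8 eighth notes.
Working in eighth notes: eighth = 1; eighth note = 1.
Sum: 1 + 1 = 2.
Remaining: 8 − 2 = 6 eighth notes, which is a dotted half note.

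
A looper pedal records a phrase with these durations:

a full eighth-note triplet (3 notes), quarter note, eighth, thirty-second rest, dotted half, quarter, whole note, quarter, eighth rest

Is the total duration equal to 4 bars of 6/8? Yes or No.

One bar of 6/8 = 24 thirty-second notes, so 4 bars = 96.
Express everything in thirty-second notes: a full eighth-note triplet (3 notes) (three triplet eighths span one quarter) = 8; quarter note = 8; eighth = 4; thirty-second rest = 1; dotted half = 24; quarter = 8; whole note = 32; quarter = 8; eighth rest = 4.
Adding: 8 + 8 + 4 + 1 + 24 + 8 + 32 + 8 + 4 = 97.
97 exceeds 96, so the answer is No.

No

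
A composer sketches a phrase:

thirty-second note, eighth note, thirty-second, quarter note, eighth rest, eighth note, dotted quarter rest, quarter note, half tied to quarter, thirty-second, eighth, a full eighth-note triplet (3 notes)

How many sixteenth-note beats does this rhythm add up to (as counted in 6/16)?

39.5

One sixteenth-note beat = 2 thirty-second notes.
Working in thirty-second notes: thirty-second note = 1; eighth note = 4; thirty-second = 1; quarter note = 8; eighth rest = 4; eighth note = 4; dotted quarter rest = 12; quarter note = 8; half tied to quarter (half + quarter) = 24; thirty-second = 1; eighth = 4; a full eighth-note triplet (3 notes) (three triplet eighths span one quarter) = 8.
Total: 1 + 4 + 1 + 8 + 4 + 4 + 12 + 8 + 24 + 1 + 4 + 8 = 79.
79 ÷ 2 = 39.5 beats.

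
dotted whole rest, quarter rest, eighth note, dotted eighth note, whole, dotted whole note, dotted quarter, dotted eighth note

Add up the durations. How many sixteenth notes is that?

Working in sixteenth notes: dotted whole rest = 24; quarter rest = 4; eighth note = 2; dotted eighth note = 3; whole = 16; dotted whole note = 24; dotted quarter = 6; dotted eighth note = 3.
Adding: 24 + 4 + 2 + 3 + 16 + 24 + 6 + 3 = 82 sixteenth notes.

82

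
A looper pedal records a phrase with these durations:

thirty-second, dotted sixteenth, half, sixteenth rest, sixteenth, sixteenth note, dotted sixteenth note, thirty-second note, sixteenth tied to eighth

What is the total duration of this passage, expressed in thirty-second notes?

Convert each value to thirty-second notes: thirty-second = 1; dotted sixteenth = 3; half = 16; sixteenth rest = 2; sixteenth = 2; sixteenth note = 2; dotted sixteenth note = 3; thirty-second note = 1; sixteenth tied to eighth (sixteenth + eighth) = 6.
Adding: 1 + 3 + 16 + 2 + 2 + 2 + 3 + 1 + 6 = 36 thirty-second notes.

36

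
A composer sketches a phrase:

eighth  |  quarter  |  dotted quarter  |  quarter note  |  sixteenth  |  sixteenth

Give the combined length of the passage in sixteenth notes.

18

Working in sixteenth notes: eighth = 2; quarter = 4; dotted quarter = 6; quarter note = 4; sixteenth = 1; sixteenth = 1.
Total: 2 + 4 + 6 + 4 + 1 + 1 = 18 sixteenth notes.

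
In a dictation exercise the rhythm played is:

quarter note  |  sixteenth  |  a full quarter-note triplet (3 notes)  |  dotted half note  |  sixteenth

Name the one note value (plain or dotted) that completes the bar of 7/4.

eighth note

The bar of 7/4 = 28 sixteenth notes.
Express everything in sixteenth notes: quarter note = 4; sixteenth = 1; a full quarter-note triplet (3 notes) (three triplet quarters span one half) = 8; dotted half note = 12; sixteenth = 1.
Sum: 4 + 1 + 8 + 12 + 1 = 26.
Remaining: 28 − 26 = 2 sixteenth notes, which is a eighth note.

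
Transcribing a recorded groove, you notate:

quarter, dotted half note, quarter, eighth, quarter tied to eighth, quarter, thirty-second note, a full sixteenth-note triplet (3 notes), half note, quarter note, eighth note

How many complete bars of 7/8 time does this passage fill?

3

One bar of 7/8 = 28 thirty-second notes.
Each duration in thirty-second notes: quarter = 8; dotted half note = 24; quarter = 8; eighth = 4; quarter tied to eighth (quarter + eighth) = 12; quarter = 8; thirty-second note = 1; a full sixteenth-note triplet (3 notes) (three triplet sixteenths span one eighth) = 4; half note = 16; quarter note = 8; eighth note = 4.
Total: 8 + 24 + 8 + 4 + 12 + 8 + 1 + 4 + 16 + 8 + 4 = 97.
97 ÷ 28 = 3 complete bars with 13 left over.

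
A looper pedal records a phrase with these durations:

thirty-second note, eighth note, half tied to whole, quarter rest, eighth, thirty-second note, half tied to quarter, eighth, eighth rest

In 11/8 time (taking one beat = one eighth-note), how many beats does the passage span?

24.5

One eighth-note beat = 4 thirty-second notes.
Express everything in thirty-second notes: thirty-second note = 1; eighth note = 4; half tied to whole (half + whole) = 48; quarter rest = 8; eighth = 4; thirty-second note = 1; half tied to quarter (half + quarter) = 24; eighth = 4; eighth rest = 4.
Adding: 1 + 4 + 48 + 8 + 4 + 1 + 24 + 4 + 4 = 98.
98 ÷ 4 = 24.5 beats.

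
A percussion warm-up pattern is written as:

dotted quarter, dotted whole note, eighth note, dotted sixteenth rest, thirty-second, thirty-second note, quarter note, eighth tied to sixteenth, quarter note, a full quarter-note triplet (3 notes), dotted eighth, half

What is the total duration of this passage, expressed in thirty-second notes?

In thirty-second notes: dotted quarter = 12; dotted whole note = 48; eighth note = 4; dotted sixteenth rest = 3; thirty-second = 1; thirty-second note = 1; quarter note = 8; eighth tied to sixteenth (eighth + sixteenth) = 6; quarter note = 8; a full quarter-note triplet (3 notes) (three triplet quarters span one half) = 16; dotted eighth = 6; half = 16.
Total: 12 + 48 + 4 + 3 + 1 + 1 + 8 + 6 + 8 + 16 + 6 + 16 = 129 thirty-second notes.

129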